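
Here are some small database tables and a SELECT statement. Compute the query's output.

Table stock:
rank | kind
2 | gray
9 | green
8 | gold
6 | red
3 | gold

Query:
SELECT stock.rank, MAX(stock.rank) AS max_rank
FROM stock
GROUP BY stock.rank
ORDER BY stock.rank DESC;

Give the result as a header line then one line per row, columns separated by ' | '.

After GROUP BY (5 rows):
stock.rank | max_rank
2 | 2
9 | 9
8 | 8
6 | 6
3 | 3
After ORDER BY (5 rows):
stock.rank | max_rank
9 | 9
8 | 8
6 | 6
3 | 3
2 | 2

== RESULT ==
stock.rank | max_rank
9 | 9
8 | 8
6 | 6
3 | 3
2 | 2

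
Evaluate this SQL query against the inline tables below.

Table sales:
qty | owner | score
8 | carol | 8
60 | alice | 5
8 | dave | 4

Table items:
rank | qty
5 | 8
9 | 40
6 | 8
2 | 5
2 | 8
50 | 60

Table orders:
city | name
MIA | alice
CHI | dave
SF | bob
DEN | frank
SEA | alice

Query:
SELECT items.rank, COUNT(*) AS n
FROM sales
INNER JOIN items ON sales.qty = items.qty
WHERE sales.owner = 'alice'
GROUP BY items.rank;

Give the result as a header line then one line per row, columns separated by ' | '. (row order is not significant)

== RESULT ==
items.rank | n
50 | 1

Derivation:
After JOIN items (7 rows):
sales.qty | sales.owner | sales.score | items.rank | items.qty
8 | carol | 8 | 5 | 8
8 | carol | 8 | 6 | 8
8 | carol | 8 | 2 | 8
60 | alice | 5 | 50 | 60
8 | dave | 4 | 5 | 8
8 | dave | 4 | 6 | 8
8 | dave | 4 | 2 | 8
After WHERE (1 rows):
sales.qty | sales.owner | sales.score | items.rank | items.qty
60 | alice | 5 | 50 | 60
After GROUP BY (1 rows):
items.rank | n
50 | 1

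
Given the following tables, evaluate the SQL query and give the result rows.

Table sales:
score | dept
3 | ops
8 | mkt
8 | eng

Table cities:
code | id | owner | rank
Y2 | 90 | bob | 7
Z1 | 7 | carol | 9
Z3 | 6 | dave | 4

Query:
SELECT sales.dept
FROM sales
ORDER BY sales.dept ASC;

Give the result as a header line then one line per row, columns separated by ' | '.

After SELECT (3 rows):
sales.dept
ops
mkt
eng
After ORDER BY (3 rows):
sales.dept
eng
mkt
ops

== RESULT ==
sales.dept
eng
mkt
ops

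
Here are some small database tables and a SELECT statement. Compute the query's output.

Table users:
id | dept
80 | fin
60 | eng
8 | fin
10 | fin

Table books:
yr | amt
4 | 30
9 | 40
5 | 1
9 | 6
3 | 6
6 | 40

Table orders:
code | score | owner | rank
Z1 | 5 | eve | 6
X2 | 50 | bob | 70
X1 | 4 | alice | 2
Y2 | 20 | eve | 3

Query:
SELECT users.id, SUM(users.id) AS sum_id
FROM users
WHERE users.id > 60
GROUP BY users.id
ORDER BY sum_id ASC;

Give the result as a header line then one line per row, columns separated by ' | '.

== RESULT ==
users.id | sum_id
80 | 80

Derivation:
After WHERE (1 rows):
users.id | users.dept
80 | fin
After GROUP BY (1 rows):
users.id | sum_id
80 | 80
After ORDER BY (1 rows):
users.id | sum_id
80 | 80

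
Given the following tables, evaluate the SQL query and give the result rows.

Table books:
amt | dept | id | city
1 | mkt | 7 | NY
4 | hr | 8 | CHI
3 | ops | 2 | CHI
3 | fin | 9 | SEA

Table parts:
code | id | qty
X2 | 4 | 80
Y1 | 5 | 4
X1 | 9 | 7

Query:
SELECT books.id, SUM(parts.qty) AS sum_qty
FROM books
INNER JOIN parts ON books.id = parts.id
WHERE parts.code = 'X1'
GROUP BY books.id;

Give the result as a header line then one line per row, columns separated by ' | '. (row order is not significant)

After JOIN parts (1 rows):
books.amt | books.dept | books.id | books.city | parts.code | parts.id | parts.qty
3 | fin | 9 | SEA | X1 | 9 | 7
After WHERE (1 rows):
books.amt | books.dept | books.id | books.city | parts.code | parts.id | parts.qty
3 | fin | 9 | SEA | X1 | 9 | 7
After GROUP BY (1 rows):
books.id | sum_qty
9 | 7

== RESULT ==
books.id | sum_qty
9 | 7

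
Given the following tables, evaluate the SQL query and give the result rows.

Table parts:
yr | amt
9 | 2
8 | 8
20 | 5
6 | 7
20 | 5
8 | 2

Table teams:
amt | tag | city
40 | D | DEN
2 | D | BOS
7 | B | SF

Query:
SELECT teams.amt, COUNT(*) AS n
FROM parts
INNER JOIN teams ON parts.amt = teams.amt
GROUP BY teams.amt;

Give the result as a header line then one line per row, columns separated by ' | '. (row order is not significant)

After JOIN teams (3 rows):
parts.yr | parts.amt | teams.amt | teams.tag | teams.city
9 | 2 | 2 | D | BOS
6 | 7 | 7 | B | SF
8 | 2 | 2 | D | BOS
After GROUP BY (2 rows):
teams.amt | n
2 | 2
7 | 1

== RESULT ==
teams.amt | n
2 | 2
7 | 1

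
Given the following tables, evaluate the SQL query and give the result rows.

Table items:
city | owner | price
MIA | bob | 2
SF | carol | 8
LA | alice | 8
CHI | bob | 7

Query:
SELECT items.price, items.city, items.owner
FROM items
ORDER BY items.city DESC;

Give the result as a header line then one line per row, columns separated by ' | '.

After SELECT (4 rows):
items.price | items.city | items.owner
2 | MIA | bob
8 | SF | carol
8 | LA | alice
7 | CHI | bob
After ORDER BY (4 rows):
items.price | items.city | items.owner
8 | SF | carol
2 | MIA | bob
8 | LA | alice
7 | CHI | bob

== RESULT ==
items.price | items.city | items.owner
8 | SF | carol
2 | MIA | bob
8 | LA | alice
7 | CHI | bob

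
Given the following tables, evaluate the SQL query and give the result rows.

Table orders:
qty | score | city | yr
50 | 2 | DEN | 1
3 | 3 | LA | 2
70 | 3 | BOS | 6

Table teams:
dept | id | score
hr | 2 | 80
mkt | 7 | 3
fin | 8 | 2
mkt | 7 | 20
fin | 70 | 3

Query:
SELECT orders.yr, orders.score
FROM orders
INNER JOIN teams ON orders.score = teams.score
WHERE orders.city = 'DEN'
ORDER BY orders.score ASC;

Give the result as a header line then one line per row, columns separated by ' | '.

== RESULT ==
orders.yr | orders.score
1 | 2

Derivation:
After JOIN teams (5 rows):
orders.qty | orders.score | orders.city | orders.yr | teams.dept | teams.id | teams.score
50 | 2 | DEN | 1 | fin | 8 | 2
3 | 3 | LA | 2 | mkt | 7 | 3
3 | 3 | LA | 2 | fin | 70 | 3
70 | 3 | BOS | 6 | mkt | 7 | 3
70 | 3 | BOS | 6 | fin | 70 | 3
After WHERE (1 rows):
orders.qty | orders.score | orders.city | orders.yr | teams.dept | teams.id | teams.score
50 | 2 | DEN | 1 | fin | 8 | 2
After SELECT (1 rows):
orders.yr | orders.score
1 | 2
After ORDER BY (1 rows):
orders.yr | orders.score
1 | 2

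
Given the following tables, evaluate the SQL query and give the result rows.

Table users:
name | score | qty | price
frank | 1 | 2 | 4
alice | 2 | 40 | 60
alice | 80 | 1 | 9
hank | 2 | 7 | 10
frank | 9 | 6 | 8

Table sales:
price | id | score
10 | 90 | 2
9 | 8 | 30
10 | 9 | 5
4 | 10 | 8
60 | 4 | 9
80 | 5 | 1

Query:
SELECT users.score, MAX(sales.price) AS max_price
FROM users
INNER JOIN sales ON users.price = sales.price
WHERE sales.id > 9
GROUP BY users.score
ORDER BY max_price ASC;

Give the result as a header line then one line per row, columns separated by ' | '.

== RESULT ==
users.score | max_price
1 | 4
2 | 10

Derivation:
After JOIN sales (5 rows):
users.name | users.score | users.qty | users.price | sales.price | sales.id | sales.score
frank | 1 | 2 | 4 | 4 | 10 | 8
alice | 2 | 40 | 60 | 60 | 4 | 9
alice | 80 | 1 | 9 | 9 | 8 | 30
hank | 2 | 7 | 10 | 10 | 90 | 2
hank | 2 | 7 | 10 | 10 | 9 | 5
After WHERE (2 rows):
users.name | users.score | users.qty | users.price | sales.price | sales.id | sales.score
frank | 1 | 2 | 4 | 4 | 10 | 8
hank | 2 | 7 | 10 | 10 | 90 | 2
After GROUP BY (2 rows):
users.score | max_price
1 | 4
2 | 10
After ORDER BY (2 rows):
users.score | max_price
1 | 4
2 | 10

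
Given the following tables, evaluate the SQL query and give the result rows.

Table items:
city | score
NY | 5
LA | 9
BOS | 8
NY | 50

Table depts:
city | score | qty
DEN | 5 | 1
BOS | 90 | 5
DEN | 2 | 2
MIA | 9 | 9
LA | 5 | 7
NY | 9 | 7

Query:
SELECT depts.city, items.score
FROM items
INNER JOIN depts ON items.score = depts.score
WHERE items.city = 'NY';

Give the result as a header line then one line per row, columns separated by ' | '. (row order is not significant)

After JOIN depts (4 rows):
items.city | items.score | depts.city | depts.score | depts.qty
NY | 5 | DEN | 5 | 1
NY | 5 | LA | 5 | 7
LA | 9 | MIA | 9 | 9
LA | 9 | NY | 9 | 7
After WHERE (2 rows):
items.city | items.score | depts.city | depts.score | depts.qty
NY | 5 | DEN | 5 | 1
NY | 5 | LA | 5 | 7
After SELECT (2 rows):
depts.city | items.score
DEN | 5
LA | 5

== RESULT ==
depts.city | items.score
DEN | 5
LA | 5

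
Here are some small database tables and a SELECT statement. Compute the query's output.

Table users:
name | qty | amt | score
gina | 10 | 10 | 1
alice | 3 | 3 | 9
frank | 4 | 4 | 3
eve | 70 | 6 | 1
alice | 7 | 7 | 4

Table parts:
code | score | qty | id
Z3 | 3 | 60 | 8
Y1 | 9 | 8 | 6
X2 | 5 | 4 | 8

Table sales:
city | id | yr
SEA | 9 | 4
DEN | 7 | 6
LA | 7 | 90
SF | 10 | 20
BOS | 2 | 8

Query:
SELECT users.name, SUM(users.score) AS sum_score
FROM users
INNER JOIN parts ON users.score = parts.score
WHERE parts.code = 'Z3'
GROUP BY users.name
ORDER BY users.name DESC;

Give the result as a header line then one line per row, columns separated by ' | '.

== RESULT ==
users.name | sum_score
frank | 3

Derivation:
After JOIN parts (2 rows):
users.name | users.qty | users.amt | users.score | parts.code | parts.score | parts.qty | parts.id
alice | 3 | 3 | 9 | Y1 | 9 | 8 | 6
frank | 4 | 4 | 3 | Z3 | 3 | 60 | 8
After WHERE (1 rows):
users.name | users.qty | users.amt | users.score | parts.code | parts.score | parts.qty | parts.id
frank | 4 | 4 | 3 | Z3 | 3 | 60 | 8
After GROUP BY (1 rows):
users.name | sum_score
frank | 3
After ORDER BY (1 rows):
users.name | sum_score
frank | 3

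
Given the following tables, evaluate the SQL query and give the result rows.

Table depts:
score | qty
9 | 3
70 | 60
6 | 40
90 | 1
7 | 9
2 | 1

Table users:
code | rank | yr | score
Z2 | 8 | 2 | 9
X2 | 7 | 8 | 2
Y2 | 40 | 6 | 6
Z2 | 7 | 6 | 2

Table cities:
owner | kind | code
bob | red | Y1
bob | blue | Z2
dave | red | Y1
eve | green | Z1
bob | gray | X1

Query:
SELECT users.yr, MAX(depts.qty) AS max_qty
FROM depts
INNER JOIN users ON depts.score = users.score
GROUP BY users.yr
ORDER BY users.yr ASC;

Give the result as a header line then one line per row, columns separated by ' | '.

After JOIN users (4 rows):
depts.score | depts.qty | users.code | users.rank | users.yr | users.score
9 | 3 | Z2 | 8 | 2 | 9
6 | 40 | Y2 | 40 | 6 | 6
2 | 1 | X2 | 7 | 8 | 2
2 | 1 | Z2 | 7 | 6 | 2
After GROUP BY (3 rows):
users.yr | max_qty
2 | 3
6 | 40
8 | 1
After ORDER BY (3 rows):
users.yr | max_qty
2 | 3
6 | 40
8 | 1

== RESULT ==
users.yr | max_qty
2 | 3
6 | 40
8 | 1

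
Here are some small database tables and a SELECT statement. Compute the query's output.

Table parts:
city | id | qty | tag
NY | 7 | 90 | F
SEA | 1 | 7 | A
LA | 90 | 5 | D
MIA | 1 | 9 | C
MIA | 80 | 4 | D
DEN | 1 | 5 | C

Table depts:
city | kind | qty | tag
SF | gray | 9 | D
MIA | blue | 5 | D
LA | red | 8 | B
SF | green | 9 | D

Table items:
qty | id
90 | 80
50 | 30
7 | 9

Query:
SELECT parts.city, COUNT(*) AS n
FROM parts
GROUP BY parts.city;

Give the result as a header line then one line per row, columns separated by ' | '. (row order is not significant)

== RESULT ==
parts.city | n
NY | 1
SEA | 1
LA | 1
MIA | 2
DEN | 1

Derivation:
After GROUP BY (5 rows):
parts.city | n
NY | 1
SEA | 1
LA | 1
MIA | 2
DEN | 1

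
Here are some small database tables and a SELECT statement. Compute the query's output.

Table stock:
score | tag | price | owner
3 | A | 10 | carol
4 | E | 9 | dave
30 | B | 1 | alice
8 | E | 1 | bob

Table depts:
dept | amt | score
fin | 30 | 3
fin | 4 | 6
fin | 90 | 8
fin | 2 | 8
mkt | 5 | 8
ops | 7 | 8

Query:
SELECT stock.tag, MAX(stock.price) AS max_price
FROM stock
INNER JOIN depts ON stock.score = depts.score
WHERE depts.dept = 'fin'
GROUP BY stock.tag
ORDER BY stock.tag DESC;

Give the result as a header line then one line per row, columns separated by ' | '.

== RESULT ==
stock.tag | max_price
E | 1
A | 10

Derivation:
After JOIN depts (5 rows):
stock.score | stock.tag | stock.price | stock.owner | depts.dept | depts.amt | depts.score
3 | A | 10 | carol | fin | 30 | 3
8 | E | 1 | bob | fin | 90 | 8
8 | E | 1 | bob | fin | 2 | 8
8 | E | 1 | bob | mkt | 5 | 8
8 | E | 1 | bob | ops | 7 | 8
After WHERE (3 rows):
stock.score | stock.tag | stock.price | stock.owner | depts.dept | depts.amt | depts.score
3 | A | 10 | carol | fin | 30 | 3
8 | E | 1 | bob | fin | 90 | 8
8 | E | 1 | bob | fin | 2 | 8
After GROUP BY (2 rows):
stock.tag | max_price
A | 10
E | 1
After ORDER BY (2 rows):
stock.tag | max_price
E | 1
A | 10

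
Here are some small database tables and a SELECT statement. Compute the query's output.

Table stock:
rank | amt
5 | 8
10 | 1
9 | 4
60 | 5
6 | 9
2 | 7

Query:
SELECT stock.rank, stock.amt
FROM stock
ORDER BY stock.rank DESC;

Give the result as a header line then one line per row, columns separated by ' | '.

== RESULT ==
stock.rank | stock.amt
60 | 5
10 | 1
9 | 4
6 | 9
5 | 8
2 | 7

Derivation:
After SELECT (6 rows):
stock.rank | stock.amt
5 | 8
10 | 1
9 | 4
60 | 5
6 | 9
2 | 7
After ORDER BY (6 rows):
stock.rank | stock.amt
60 | 5
10 | 1
9 | 4
6 | 9
5 | 8
2 | 7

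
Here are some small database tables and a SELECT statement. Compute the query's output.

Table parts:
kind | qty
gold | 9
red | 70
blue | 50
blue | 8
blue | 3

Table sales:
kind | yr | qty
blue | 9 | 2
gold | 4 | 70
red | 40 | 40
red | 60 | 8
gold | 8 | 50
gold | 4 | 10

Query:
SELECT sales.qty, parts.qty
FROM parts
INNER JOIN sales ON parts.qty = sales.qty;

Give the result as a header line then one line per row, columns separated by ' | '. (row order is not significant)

After JOIN sales (3 rows):
parts.kind | parts.qty | sales.kind | sales.yr | sales.qty
red | 70 | gold | 4 | 70
blue | 50 | gold | 8 | 50
blue | 8 | red | 60 | 8
After SELECT (3 rows):
sales.qty | parts.qty
70 | 70
50 | 50
8 | 8

== RESULT ==
sales.qty | parts.qty
70 | 70
50 | 50
8 | 8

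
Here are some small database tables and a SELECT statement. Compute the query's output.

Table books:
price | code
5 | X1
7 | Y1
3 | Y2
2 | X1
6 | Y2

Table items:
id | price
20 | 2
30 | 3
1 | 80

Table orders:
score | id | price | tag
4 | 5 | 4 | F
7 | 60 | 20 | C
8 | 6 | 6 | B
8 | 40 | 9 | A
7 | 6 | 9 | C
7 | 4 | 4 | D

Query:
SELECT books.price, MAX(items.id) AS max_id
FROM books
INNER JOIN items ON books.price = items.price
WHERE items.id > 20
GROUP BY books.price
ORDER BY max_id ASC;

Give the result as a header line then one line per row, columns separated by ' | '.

After JOIN items (2 rows):
books.price | books.code | items.id | items.price
3 | Y2 | 30 | 3
2 | X1 | 20 | 2
After WHERE (1 rows):
books.price | books.code | items.id | items.price
3 | Y2 | 30 | 3
After GROUP BY (1 rows):
books.price | max_id
3 | 30
After ORDER BY (1 rows):
books.price | max_id
3 | 30

== RESULT ==
books.price | max_id
3 | 30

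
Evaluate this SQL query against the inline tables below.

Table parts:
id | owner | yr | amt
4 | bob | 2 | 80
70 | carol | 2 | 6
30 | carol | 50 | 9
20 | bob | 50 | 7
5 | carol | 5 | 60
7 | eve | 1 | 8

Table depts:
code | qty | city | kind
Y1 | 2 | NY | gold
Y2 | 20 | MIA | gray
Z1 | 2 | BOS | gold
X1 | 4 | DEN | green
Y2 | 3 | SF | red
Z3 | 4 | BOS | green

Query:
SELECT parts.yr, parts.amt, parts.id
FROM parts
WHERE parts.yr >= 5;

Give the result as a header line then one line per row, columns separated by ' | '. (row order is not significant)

After WHERE (3 rows):
parts.id | parts.owner | parts.yr | parts.amt
30 | carol | 50 | 9
20 | bob | 50 | 7
5 | carol | 5 | 60
After SELECT (3 rows):
parts.yr | parts.amt | parts.id
50 | 9 | 30
50 | 7 | 20
5 | 60 | 5

== RESULT ==
parts.yr | parts.amt | parts.id
50 | 9 | 30
50 | 7 | 20
5 | 60 | 5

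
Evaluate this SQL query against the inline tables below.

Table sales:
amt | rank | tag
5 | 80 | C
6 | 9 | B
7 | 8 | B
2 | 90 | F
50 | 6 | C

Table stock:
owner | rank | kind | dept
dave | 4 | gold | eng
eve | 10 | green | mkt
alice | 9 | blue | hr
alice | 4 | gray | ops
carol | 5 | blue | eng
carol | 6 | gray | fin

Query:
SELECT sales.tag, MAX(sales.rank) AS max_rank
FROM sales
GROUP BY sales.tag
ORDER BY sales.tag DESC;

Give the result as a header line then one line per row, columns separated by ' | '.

== RESULT ==
sales.tag | max_rank
F | 90
C | 80
B | 9

Derivation:
After GROUP BY (3 rows):
sales.tag | max_rank
C | 80
B | 9
F | 90
After ORDER BY (3 rows):
sales.tag | max_rank
F | 90
C | 80
B | 9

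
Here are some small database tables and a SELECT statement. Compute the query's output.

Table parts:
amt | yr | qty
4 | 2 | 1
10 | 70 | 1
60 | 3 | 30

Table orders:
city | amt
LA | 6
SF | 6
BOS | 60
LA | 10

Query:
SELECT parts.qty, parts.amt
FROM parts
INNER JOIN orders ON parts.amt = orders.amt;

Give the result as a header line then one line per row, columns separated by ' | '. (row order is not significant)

== RESULT ==
parts.qty | parts.amt
1 | 10
30 | 60

Derivation:
After JOIN orders (2 rows):
parts.amt | parts.yr | parts.qty | orders.city | orders.amt
10 | 70 | 1 | LA | 10
60 | 3 | 30 | BOS | 60
After SELECT (2 rows):
parts.qty | parts.amt
1 | 10
30 | 60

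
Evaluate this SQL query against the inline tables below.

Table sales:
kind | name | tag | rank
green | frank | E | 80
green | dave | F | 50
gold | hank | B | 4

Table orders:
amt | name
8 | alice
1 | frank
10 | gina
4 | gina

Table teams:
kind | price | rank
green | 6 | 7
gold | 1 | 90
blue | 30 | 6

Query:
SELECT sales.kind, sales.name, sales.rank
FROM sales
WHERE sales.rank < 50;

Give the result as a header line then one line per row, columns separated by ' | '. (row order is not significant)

== RESULT ==
sales.kind | sales.name | sales.rank
gold | hank | 4

Derivation:
After WHERE (1 rows):
sales.kind | sales.name | sales.tag | sales.rank
gold | hank | B | 4
After SELECT (1 rows):
sales.kind | sales.name | sales.rank
gold | hank | 4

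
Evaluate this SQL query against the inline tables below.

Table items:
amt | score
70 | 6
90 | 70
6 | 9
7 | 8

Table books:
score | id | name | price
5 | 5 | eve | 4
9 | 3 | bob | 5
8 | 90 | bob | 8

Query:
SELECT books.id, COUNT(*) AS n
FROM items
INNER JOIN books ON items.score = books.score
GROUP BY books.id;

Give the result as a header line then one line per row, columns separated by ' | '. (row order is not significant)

After JOIN books (2 rows):
items.amt | items.score | books.score | books.id | books.name | books.price
6 | 9 | 9 | 3 | bob | 5
7 | 8 | 8 | 90 | bob | 8
After GROUP BY (2 rows):
books.id | n
3 | 1
90 | 1

== RESULT ==
books.id | n
3 | 1
90 | 1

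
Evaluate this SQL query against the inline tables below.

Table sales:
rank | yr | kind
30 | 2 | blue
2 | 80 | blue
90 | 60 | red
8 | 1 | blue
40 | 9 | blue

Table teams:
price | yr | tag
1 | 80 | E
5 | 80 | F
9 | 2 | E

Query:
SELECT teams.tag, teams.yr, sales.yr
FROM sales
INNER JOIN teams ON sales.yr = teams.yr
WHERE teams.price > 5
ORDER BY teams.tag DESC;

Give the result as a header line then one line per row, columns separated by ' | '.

After JOIN teams (3 rows):
sales.rank | sales.yr | sales.kind | teams.price | teams.yr | teams.tag
30 | 2 | blue | 9 | 2 | E
2 | 80 | blue | 1 | 80 | E
2 | 80 | blue | 5 | 80 | F
After WHERE (1 rows):
sales.rank | sales.yr | sales.kind | teams.price | teams.yr | teams.tag
30 | 2 | blue | 9 | 2 | E
After SELECT (1 rows):
teams.tag | teams.yr | sales.yr
E | 2 | 2
After ORDER BY (1 rows):
teams.tag | teams.yr | sales.yr
E | 2 | 2

== RESULT ==
teams.tag | teams.yr | sales.yr
E | 2 | 2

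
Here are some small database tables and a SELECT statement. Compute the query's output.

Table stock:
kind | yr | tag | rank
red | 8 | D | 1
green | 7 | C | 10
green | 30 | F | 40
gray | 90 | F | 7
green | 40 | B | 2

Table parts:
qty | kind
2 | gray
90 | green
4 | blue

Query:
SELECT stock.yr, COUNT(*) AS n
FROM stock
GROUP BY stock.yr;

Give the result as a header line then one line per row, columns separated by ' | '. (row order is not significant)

After GROUP BY (5 rows):
stock.yr | n
8 | 1
7 | 1
30 | 1
90 | 1
40 | 1

== RESULT ==
stock.yr | n
8 | 1
7 | 1
30 | 1
90 | 1
40 | 1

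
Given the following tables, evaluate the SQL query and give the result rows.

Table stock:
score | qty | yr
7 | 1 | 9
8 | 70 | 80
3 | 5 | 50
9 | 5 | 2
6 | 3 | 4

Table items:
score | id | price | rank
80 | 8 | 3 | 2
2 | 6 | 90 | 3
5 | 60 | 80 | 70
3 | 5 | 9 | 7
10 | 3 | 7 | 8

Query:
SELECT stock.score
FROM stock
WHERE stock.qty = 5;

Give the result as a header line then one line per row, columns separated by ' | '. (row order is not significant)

After WHERE (2 rows):
stock.score | stock.qty | stock.yr
3 | 5 | 50
9 | 5 | 2
After SELECT (2 rows):
stock.score
3
9

== RESULT ==
stock.score
3
9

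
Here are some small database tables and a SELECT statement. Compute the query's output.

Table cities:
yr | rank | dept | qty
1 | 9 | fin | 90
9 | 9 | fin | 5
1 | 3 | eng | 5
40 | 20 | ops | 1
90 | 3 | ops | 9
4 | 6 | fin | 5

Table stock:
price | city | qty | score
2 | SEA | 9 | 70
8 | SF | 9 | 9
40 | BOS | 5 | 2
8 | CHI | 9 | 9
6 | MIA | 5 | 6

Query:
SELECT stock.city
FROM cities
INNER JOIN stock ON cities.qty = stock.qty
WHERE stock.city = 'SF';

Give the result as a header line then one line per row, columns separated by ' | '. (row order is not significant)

After JOIN stock (9 rows):
cities.yr | cities.rank | cities.dept | cities.qty | stock.price | stock.city | stock.qty | stock.score
9 | 9 | fin | 5 | 40 | BOS | 5 | 2
9 | 9 | fin | 5 | 6 | MIA | 5 | 6
1 | 3 | eng | 5 | 40 | BOS | 5 | 2
1 | 3 | eng | 5 | 6 | MIA | 5 | 6
90 | 3 | ops | 9 | 2 | SEA | 9 | 70
90 | 3 | ops | 9 | 8 | SF | 9 | 9
90 | 3 | ops | 9 | 8 | CHI | 9 | 9
4 | 6 | fin | 5 | 40 | BOS | 5 | 2
4 | 6 | fin | 5 | 6 | MIA | 5 | 6
After WHERE (1 rows):
cities.yr | cities.rank | cities.dept | cities.qty | stock.price | stock.city | stock.qty | stock.score
90 | 3 | ops | 9 | 8 | SF | 9 | 9
After SELECT (1 rows):
stock.city
SF

== RESULT ==
stock.city
SF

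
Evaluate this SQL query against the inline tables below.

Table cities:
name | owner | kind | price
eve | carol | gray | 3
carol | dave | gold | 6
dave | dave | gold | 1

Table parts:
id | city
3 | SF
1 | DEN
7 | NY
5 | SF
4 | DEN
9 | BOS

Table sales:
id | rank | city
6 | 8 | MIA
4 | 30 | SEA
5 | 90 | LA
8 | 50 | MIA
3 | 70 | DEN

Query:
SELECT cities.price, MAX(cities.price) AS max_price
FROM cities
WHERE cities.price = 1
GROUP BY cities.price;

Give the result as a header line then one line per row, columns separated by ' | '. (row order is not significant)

== RESULT ==
cities.price | max_price
1 | 1

Derivation:
After WHERE (1 rows):
cities.name | cities.owner | cities.kind | cities.price
dave | dave | gold | 1
After GROUP BY (1 rows):
cities.price | max_price
1 | 1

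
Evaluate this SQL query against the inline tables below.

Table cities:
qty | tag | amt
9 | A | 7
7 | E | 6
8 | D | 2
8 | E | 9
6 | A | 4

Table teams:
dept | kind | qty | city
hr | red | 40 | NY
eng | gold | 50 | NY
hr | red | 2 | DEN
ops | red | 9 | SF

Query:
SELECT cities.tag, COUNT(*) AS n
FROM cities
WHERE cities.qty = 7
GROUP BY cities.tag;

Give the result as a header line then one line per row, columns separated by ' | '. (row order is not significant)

== RESULT ==
cities.tag | n
E | 1

Derivation:
After WHERE (1 rows):
cities.qty | cities.tag | cities.amt
7 | E | 6
After GROUP BY (1 rows):
cities.tag | n
E | 1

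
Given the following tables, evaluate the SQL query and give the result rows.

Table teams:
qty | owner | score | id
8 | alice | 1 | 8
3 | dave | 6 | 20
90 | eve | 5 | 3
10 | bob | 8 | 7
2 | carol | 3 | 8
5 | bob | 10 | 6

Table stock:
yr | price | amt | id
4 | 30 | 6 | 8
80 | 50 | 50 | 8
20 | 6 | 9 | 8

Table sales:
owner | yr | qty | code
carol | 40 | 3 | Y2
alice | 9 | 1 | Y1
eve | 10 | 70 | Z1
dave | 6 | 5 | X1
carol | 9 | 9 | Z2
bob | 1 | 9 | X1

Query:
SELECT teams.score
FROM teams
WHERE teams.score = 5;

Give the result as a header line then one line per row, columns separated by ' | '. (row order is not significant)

== RESULT ==
teams.score
5

Derivation:
After WHERE (1 rows):
teams.qty | teams.owner | teams.score | teams.id
90 | eve | 5 | 3
After SELECT (1 rows):
teams.score
5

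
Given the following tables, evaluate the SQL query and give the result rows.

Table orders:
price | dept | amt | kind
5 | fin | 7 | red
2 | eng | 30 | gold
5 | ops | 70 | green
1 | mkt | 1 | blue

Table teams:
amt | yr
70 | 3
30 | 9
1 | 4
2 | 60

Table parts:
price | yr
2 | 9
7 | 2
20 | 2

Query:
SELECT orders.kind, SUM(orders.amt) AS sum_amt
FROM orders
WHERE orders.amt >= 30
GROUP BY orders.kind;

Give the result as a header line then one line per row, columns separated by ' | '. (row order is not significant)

== RESULT ==
orders.kind | sum_amt
gold | 30
green | 70

Derivation:
After WHERE (2 rows):
orders.price | orders.dept | orders.amt | orders.kind
2 | eng | 30 | gold
5 | ops | 70 | green
After GROUP BY (2 rows):
orders.kind | sum_amt
gold | 30
green | 70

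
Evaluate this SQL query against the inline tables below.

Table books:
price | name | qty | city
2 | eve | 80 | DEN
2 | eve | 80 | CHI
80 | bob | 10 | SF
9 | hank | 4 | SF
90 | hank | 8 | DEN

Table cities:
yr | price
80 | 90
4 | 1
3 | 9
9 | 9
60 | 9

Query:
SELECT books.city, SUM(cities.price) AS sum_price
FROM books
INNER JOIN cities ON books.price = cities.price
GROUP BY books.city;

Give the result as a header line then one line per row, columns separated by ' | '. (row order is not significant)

== RESULT ==
books.city | sum_price
SF | 27
DEN | 90

Derivation:
After JOIN cities (4 rows):
books.price | books.name | books.qty | books.city | cities.yr | cities.price
9 | hank | 4 | SF | 3 | 9
9 | hank | 4 | SF | 9 | 9
9 | hank | 4 | SF | 60 | 9
90 | hank | 8 | DEN | 80 | 90
After GROUP BY (2 rows):
books.city | sum_price
SF | 27
DEN | 90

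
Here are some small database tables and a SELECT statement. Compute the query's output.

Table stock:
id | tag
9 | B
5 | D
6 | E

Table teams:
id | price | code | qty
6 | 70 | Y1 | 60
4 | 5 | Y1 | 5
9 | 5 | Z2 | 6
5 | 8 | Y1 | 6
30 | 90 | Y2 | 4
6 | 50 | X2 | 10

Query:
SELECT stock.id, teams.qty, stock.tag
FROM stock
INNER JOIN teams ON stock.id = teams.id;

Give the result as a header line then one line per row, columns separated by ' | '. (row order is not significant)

After JOIN teams (4 rows):
stock.id | stock.tag | teams.id | teams.price | teams.code | teams.qty
9 | B | 9 | 5 | Z2 | 6
5 | D | 5 | 8 | Y1 | 6
6 | E | 6 | 70 | Y1 | 60
6 | E | 6 | 50 | X2 | 10
After SELECT (4 rows):
stock.id | teams.qty | stock.tag
9 | 6 | B
5 | 6 | D
6 | 60 | E
6 | 10 | E

== RESULT ==
stock.id | teams.qty | stock.tag
9 | 6 | B
5 | 6 | D
6 | 60 | E
6 | 10 | E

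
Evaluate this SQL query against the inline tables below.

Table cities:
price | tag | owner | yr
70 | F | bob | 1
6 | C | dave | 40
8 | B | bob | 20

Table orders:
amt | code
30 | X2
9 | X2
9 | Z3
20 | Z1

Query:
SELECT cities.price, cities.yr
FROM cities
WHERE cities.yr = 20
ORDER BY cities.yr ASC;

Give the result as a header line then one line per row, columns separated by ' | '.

== RESULT ==
cities.price | cities.yr
8 | 20

Derivation:
After WHERE (1 rows):
cities.price | cities.tag | cities.owner | cities.yr
8 | B | bob | 20
After SELECT (1 rows):
cities.price | cities.yr
8 | 20
After ORDER BY (1 rows):
cities.price | cities.yr
8 | 20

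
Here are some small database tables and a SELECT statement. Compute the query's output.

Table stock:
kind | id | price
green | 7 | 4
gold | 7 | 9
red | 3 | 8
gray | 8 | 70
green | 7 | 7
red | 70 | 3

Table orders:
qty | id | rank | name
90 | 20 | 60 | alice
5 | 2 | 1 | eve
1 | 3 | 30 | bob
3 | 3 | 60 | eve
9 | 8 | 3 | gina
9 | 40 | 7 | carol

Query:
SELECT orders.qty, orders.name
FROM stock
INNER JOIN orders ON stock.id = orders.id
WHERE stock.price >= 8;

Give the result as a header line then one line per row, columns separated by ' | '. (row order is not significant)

After JOIN orders (3 rows):
stock.kind | stock.id | stock.price | orders.qty | orders.id | orders.rank | orders.name
red | 3 | 8 | 1 | 3 | 30 | bob
red | 3 | 8 | 3 | 3 | 60 | eve
gray | 8 | 70 | 9 | 8 | 3 | gina
After WHERE (3 rows):
stock.kind | stock.id | stock.price | orders.qty | orders.id | orders.rank | orders.name
red | 3 | 8 | 1 | 3 | 30 | bob
red | 3 | 8 | 3 | 3 | 60 | eve
gray | 8 | 70 | 9 | 8 | 3 | gina
After SELECT (3 rows):
orders.qty | orders.name
1 | bob
3 | eve
9 | gina

== RESULT ==
orders.qty | orders.name
1 | bob
3 | eve
9 | gina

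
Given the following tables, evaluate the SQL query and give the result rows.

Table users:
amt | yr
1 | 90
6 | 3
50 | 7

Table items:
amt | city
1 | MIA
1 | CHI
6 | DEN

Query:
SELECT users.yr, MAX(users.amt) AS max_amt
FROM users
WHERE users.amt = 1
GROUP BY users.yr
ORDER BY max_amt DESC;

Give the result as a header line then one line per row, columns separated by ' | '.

== RESULT ==
users.yr | max_amt
90 | 1

Derivation:
After WHERE (1 rows):
users.amt | users.yr
1 | 90
After GROUP BY (1 rows):
users.yr | max_amt
90 | 1
After ORDER BY (1 rows):
users.yr | max_amt
90 | 1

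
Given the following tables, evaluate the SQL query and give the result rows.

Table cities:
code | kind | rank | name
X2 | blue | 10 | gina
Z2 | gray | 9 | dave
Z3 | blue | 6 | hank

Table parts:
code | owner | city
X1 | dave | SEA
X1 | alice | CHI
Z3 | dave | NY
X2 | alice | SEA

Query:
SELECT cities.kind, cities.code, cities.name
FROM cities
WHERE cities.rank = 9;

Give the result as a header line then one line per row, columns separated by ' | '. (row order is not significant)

After WHERE (1 rows):
cities.code | cities.kind | cities.rank | cities.name
Z2 | gray | 9 | dave
After SELECT (1 rows):
cities.kind | cities.code | cities.name
gray | Z2 | dave

== RESULT ==
cities.kind | cities.code | cities.name
gray | Z2 | dave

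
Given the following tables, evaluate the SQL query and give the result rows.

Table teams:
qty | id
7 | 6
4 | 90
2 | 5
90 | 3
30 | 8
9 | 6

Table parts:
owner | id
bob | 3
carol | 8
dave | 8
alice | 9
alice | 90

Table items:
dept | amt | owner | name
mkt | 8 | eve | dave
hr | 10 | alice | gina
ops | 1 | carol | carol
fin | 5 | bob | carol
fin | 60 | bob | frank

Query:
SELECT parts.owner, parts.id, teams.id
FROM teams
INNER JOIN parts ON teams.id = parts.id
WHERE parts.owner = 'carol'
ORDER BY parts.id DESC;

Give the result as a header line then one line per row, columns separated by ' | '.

After JOIN parts (4 rows):
teams.qty | teams.id | parts.owner | parts.id
4 | 90 | alice | 90
90 | 3 | bob | 3
30 | 8 | carol | 8
30 | 8 | dave | 8
After WHERE (1 rows):
teams.qty | teams.id | parts.owner | parts.id
30 | 8 | carol | 8
After SELECT (1 rows):
parts.owner | parts.id | teams.id
carol | 8 | 8
After ORDER BY (1 rows):
parts.owner | parts.id | teams.id
carol | 8 | 8

== RESULT ==
parts.owner | parts.id | teams.id
carol | 8 | 8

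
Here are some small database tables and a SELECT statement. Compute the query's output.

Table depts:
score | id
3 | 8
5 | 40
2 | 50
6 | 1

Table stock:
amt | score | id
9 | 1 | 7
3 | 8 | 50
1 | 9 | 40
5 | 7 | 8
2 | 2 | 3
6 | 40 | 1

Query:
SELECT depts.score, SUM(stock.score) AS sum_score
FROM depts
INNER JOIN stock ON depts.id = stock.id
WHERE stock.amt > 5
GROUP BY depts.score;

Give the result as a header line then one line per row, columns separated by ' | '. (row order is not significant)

== RESULT ==
depts.score | sum_score
6 | 40

Derivation:
After JOIN stock (4 rows):
depts.score | depts.id | stock.amt | stock.score | stock.id
3 | 8 | 5 | 7 | 8
5 | 40 | 1 | 9 | 40
2 | 50 | 3 | 8 | 50
6 | 1 | 6 | 40 | 1
After WHERE (1 rows):
depts.score | depts.id | stock.amt | stock.score | stock.id
6 | 1 | 6 | 40 | 1
After GROUP BY (1 rows):
depts.score | sum_score
6 | 40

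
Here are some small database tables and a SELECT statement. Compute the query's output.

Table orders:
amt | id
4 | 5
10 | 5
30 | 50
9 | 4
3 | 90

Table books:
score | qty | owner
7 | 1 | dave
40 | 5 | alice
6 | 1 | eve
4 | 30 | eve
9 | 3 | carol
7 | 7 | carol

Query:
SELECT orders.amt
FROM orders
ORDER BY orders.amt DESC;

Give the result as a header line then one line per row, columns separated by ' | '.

After SELECT (5 rows):
orders.amt
4
10
30
9
3
After ORDER BY (5 rows):
orders.amt
30
10
9
4
3

== RESULT ==
orders.amt
30
10
9
4
3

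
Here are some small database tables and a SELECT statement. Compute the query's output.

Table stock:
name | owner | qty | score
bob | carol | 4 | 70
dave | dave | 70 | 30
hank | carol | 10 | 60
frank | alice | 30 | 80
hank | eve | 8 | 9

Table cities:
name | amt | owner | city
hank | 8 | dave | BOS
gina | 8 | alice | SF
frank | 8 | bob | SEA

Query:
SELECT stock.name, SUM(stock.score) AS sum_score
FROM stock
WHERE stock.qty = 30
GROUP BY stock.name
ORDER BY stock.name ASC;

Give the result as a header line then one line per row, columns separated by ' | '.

== RESULT ==
stock.name | sum_score
frank | 80

Derivation:
After WHERE (1 rows):
stock.name | stock.owner | stock.qty | stock.score
frank | alice | 30 | 80
After GROUP BY (1 rows):
stock.name | sum_score
frank | 80
After ORDER BY (1 rows):
stock.name | sum_score
frank | 80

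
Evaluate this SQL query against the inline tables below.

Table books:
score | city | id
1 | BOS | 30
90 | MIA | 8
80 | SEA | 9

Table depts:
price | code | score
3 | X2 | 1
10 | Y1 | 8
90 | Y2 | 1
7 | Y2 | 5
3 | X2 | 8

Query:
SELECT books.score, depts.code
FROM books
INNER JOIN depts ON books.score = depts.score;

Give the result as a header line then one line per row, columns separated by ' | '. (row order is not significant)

After JOIN depts (2 rows):
books.score | books.city | books.id | depts.price | depts.code | depts.score
1 | BOS | 30 | 3 | X2 | 1
1 | BOS | 30 | 90 | Y2 | 1
After SELECT (2 rows):
books.score | depts.code
1 | X2
1 | Y2

== RESULT ==
books.score | depts.code
1 | X2
1 | Y2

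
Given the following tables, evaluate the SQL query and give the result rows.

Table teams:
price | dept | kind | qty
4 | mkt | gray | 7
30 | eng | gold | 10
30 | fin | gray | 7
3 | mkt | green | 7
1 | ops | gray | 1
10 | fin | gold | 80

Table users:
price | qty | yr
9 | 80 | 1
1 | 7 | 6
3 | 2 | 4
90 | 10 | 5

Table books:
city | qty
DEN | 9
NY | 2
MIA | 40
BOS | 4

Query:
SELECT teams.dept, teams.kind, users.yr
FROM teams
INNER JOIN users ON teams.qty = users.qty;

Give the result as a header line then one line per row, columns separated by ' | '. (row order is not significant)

After JOIN users (5 rows):
teams.price | teams.dept | teams.kind | teams.qty | users.price | users.qty | users.yr
4 | mkt | gray | 7 | 1 | 7 | 6
30 | eng | gold | 10 | 90 | 10 | 5
30 | fin | gray | 7 | 1 | 7 | 6
3 | mkt | green | 7 | 1 | 7 | 6
10 | fin | gold | 80 | 9 | 80 | 1
After SELECT (5 rows):
teams.dept | teams.kind | users.yr
mkt | gray | 6
eng | gold | 5
fin | gray | 6
mkt | green | 6
fin | gold | 1

== RESULT ==
teams.dept | teams.kind | users.yr
mkt | gray | 6
eng | gold | 5
fin | gray | 6
mkt | green | 6
fin | gold | 1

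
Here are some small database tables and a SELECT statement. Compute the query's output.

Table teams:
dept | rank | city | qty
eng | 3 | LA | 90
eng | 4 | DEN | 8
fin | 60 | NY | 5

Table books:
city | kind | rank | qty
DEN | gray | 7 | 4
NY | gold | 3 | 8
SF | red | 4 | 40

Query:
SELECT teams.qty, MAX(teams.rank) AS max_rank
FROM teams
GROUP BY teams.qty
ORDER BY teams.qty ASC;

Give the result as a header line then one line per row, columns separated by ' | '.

After GROUP BY (3 rows):
teams.qty | max_rank
90 | 3
8 | 4
5 | 60
After ORDER BY (3 rows):
teams.qty | max_rank
5 | 60
8 | 4
90 | 3

== RESULT ==
teams.qty | max_rank
5 | 60
8 | 4
90 | 3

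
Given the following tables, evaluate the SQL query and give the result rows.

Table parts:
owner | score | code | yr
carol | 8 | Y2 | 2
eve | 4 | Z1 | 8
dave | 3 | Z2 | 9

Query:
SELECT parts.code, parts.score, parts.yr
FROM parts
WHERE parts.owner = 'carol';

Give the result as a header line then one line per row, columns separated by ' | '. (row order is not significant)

== RESULT ==
parts.code | parts.score | parts.yr
Y2 | 8 | 2

Derivation:
After WHERE (1 rows):
parts.owner | parts.score | parts.code | parts.yr
carol | 8 | Y2 | 2
After SELECT (1 rows):
parts.code | parts.score | parts.yr
Y2 | 8 | 2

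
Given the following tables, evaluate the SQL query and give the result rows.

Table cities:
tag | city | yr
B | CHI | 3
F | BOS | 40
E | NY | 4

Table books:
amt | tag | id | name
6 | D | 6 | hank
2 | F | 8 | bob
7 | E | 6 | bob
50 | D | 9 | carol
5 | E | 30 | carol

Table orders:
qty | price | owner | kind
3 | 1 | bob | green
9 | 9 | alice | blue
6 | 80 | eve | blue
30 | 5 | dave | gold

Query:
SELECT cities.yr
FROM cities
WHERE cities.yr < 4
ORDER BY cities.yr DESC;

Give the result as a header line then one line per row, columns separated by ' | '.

After WHERE (1 rows):
cities.tag | cities.city | cities.yr
B | CHI | 3
After SELECT (1 rows):
cities.yr
3
After ORDER BY (1 rows):
cities.yr
3

== RESULT ==
cities.yr
3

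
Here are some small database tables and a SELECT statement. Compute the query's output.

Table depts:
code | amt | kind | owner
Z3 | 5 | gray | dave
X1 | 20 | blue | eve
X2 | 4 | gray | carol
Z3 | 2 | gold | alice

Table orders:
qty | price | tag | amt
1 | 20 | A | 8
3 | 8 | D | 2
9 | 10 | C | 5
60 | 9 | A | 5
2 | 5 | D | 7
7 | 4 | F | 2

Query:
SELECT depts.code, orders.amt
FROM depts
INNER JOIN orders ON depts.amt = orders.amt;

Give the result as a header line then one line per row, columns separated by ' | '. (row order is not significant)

After JOIN orders (4 rows):
depts.code | depts.amt | depts.kind | depts.owner | orders.qty | orders.price | orders.tag | orders.amt
Z3 | 5 | gray | dave | 9 | 10 | C | 5
Z3 | 5 | gray | dave | 60 | 9 | A | 5
Z3 | 2 | gold | alice | 3 | 8 | D | 2
Z3 | 2 | gold | alice | 7 | 4 | F | 2
After SELECT (4 rows):
depts.code | orders.amt
Z3 | 5
Z3 | 5
Z3 | 2
Z3 | 2

== RESULT ==
depts.code | orders.amt
Z3 | 5
Z3 | 5
Z3 | 2
Z3 | 2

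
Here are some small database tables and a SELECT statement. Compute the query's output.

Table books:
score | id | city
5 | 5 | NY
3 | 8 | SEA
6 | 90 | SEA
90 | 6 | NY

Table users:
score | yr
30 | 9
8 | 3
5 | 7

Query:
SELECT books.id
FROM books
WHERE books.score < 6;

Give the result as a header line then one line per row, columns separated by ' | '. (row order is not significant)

== RESULT ==
books.id
5
8

Derivation:
After WHERE (2 rows):
books.score | books.id | books.city
5 | 5 | NY
3 | 8 | SEA
After SELECT (2 rows):
books.id
5
8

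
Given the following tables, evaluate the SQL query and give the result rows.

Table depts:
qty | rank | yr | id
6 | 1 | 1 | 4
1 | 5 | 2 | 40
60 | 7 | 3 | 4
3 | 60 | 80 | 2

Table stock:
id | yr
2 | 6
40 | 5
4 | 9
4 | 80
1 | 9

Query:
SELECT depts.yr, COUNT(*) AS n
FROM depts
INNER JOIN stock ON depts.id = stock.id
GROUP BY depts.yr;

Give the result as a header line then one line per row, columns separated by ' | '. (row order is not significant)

== RESULT ==
depts.yr | n
1 | 2
2 | 1
3 | 2
80 | 1

Derivation:
After JOIN stock (6 rows):
depts.qty | depts.rank | depts.yr | depts.id | stock.id | stock.yr
6 | 1 | 1 | 4 | 4 | 9
6 | 1 | 1 | 4 | 4 | 80
1 | 5 | 2 | 40 | 40 | 5
60 | 7 | 3 | 4 | 4 | 9
60 | 7 | 3 | 4 | 4 | 80
3 | 60 | 80 | 2 | 2 | 6
After GROUP BY (4 rows):
depts.yr | n
1 | 2
2 | 1
3 | 2
80 | 1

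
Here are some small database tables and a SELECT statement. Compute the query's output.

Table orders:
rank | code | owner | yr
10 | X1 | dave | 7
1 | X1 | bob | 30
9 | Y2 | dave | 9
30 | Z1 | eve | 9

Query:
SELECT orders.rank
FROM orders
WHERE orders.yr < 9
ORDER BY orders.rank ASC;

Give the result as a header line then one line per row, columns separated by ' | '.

After WHERE (1 rows):
orders.rank | orders.code | orders.owner | orders.yr
10 | X1 | dave | 7
After SELECT (1 rows):
orders.rank
10
After ORDER BY (1 rows):
orders.rank
10

== RESULT ==
orders.rank
10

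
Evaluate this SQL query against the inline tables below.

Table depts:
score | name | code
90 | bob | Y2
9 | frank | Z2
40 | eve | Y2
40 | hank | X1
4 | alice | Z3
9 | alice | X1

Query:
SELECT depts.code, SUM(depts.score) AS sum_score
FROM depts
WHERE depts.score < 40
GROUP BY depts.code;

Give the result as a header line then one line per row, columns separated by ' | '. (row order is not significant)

== RESULT ==
depts.code | sum_score
Z2 | 9
Z3 | 4
X1 | 9

Derivation:
After WHERE (3 rows):
depts.score | depts.name | depts.code
9 | frank | Z2
4 | alice | Z3
9 | alice | X1
After GROUP BY (3 rows):
depts.code | sum_score
Z2 | 9
Z3 | 4
X1 | 9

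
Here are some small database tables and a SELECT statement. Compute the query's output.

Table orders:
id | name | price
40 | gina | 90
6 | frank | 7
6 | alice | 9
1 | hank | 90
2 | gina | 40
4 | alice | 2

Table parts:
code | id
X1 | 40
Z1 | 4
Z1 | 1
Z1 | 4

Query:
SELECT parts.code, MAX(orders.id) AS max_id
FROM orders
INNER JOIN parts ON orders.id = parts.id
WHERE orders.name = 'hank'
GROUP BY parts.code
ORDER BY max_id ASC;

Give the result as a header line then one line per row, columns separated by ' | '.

After JOIN parts (4 rows):
orders.id | orders.name | orders.price | parts.code | parts.id
40 | gina | 90 | X1 | 40
1 | hank | 90 | Z1 | 1
4 | alice | 2 | Z1 | 4
4 | alice | 2 | Z1 | 4
After WHERE (1 rows):
orders.id | orders.name | orders.price | parts.code | parts.id
1 | hank | 90 | Z1 | 1
After GROUP BY (1 rows):
parts.code | max_id
Z1 | 1
After ORDER BY (1 rows):
parts.code | max_id
Z1 | 1

== RESULT ==
parts.code | max_id
Z1 | 1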